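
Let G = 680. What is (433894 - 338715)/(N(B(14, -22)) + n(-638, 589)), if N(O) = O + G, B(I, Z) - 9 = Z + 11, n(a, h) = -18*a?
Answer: 95179/12162 ≈ 7.8259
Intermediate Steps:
B(I, Z) = 20 + Z (B(I, Z) = 9 + (Z + 11) = 9 + (11 + Z) = 20 + Z)
N(O) = 680 + O (N(O) = O + 680 = 680 + O)
(433894 - 338715)/(N(B(14, -22)) + n(-638, 589)) = (433894 - 338715)/((680 + (20 - 22)) - 18*(-638)) = 95179/((680 - 2) + 11484) = 95179/(678 + 11484) = 95179/12162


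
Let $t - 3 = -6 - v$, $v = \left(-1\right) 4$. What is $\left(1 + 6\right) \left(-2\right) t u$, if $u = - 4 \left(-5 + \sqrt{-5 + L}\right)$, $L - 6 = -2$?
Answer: $-280 + 56 i \approx -280.0 + 56.0 i$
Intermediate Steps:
$v = -4$
$L = 4$ ($L = 6 - 2 = 4$)
$t = 1$ ($t = 3 - 2 = 1$)
$u = 20 - 4 i$ ($u = - 4 \left(-5 + \sqrt{-5 + 4}\right) = - 4 \left(-5 + \sqrt{-1}\right) = - 4 \left(-5 + i\right) = 20 - 4 i \approx 20.0 - 4.0 i$)
$\left(1 + 6\right) \left(-2\right) t u = \left(1 + 6\right) \left(-2\right) 1 \left(20 - 4 i\right) = 7 \left(-2\right) 1 \left(20 - 4 i\right) = \left(-14\right) 1 \left(20 - 4 i\right) = - 14 \left(20 - 4 i\right) = -280 + 56 i$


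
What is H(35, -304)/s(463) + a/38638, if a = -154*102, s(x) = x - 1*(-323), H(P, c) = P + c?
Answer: -11370055/15184734 ≈ -0.74878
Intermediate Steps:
s(x) = 323 + x (s(x) = x + 323 = 323 + x)
a = -15708
H(35, -304)/s(463) + a/38638 = (35 - 304)/(323 + 463) - 15708/38638 = -269/786 - 15708*1/38638 = -269*1/786 - 7854/19319 = -269/786 - 7854/19319 = -11370055/15184734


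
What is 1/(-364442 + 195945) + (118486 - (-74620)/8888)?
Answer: 44364341283637/374400334 ≈ 1.1849e+5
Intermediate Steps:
1/(-364442 + 195945) + (118486 - (-74620)/8888) = 1/(-168497) + (118486 - (-74620)/8888) = -1/168497 + (118486 - 1*(-18655/2222)) = -1/168497 + (118486 + 18655/2222) = -1/168497 + 263294547/2222 = 44364341283637/374400334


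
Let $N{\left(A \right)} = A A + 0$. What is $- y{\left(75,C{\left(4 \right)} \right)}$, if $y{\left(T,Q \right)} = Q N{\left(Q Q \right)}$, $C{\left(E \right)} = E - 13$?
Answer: $59049$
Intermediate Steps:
$C{\left(E \right)} = -13 + E$
$N{\left(A \right)} = A^{2}$ ($N{\left(A \right)} = A^{2} + 0 = A^{2}$)
$y{\left(T,Q \right)} = Q^{5}$ ($y{\left(T,Q \right)} = Q \left(Q Q\right)^{2} = Q \left(Q^{2}\right)^{2} = Q Q^{4} = Q^{5}$)
$- y{\left(75,C{\left(4 \right)} \right)} = - \left(-13 + 4\right)^{5} = - \left(-9\right)^{5} = \left(-1\right) \left(-59049\right) = 59049$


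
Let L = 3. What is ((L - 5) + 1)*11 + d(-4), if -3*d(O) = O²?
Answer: -49/3 ≈ -16.333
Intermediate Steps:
d(O) = -O²/3
((L - 5) + 1)*11 + d(-4) = ((3 - 5) + 1)*11 - ⅓*(-4)² = (-2 + 1)*11 - ⅓*16 = -1*11 - 16/3 = -11 - 16/3 = -49/3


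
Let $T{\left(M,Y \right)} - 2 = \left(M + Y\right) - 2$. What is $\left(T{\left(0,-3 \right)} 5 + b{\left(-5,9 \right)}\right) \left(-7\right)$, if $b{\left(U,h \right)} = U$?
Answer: $140$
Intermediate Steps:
$T{\left(M,Y \right)} = M + Y$ ($T{\left(M,Y \right)} = 2 - \left(2 - M - Y\right) = 2 + \left(-2 + M + Y\right) = M + Y$)
$\left(T{\left(0,-3 \right)} 5 + b{\left(-5,9 \right)}\right) \left(-7\right) = \left(\left(0 - 3\right) 5 - 5\right) \left(-7\right) = \left(\left(-3\right) 5 - 5\right) \left(-7\right) = \left(-15 - 5\right) \left(-7\right) = \left(-20\right) \left(-7\right) = 140$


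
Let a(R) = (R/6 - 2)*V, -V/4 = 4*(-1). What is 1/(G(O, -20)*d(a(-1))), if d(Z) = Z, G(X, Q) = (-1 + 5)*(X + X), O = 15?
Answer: -1/4160 ≈ -0.00024038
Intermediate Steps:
V = 16 (V = -16*(-1) = -4*(-4) = 16)
G(X, Q) = 8*X (G(X, Q) = 4*(2*X) = 8*X)
a(R) = -32 + 8*R/3 (a(R) = (R/6 - 2)*16 = (-2 + R/6)*16 = -32 + 8*R/3)
1/(G(O, -20)*d(a(-1))) = 1/((8*15)*(-32 + (8/3)*(-1))) = 1/(120*(-32 - 8/3)) = 1/(120*(-104/3)) = 1/(-4160) = -1/4160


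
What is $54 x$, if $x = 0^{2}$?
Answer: $0$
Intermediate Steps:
$x = 0$
$54 x = 54 \cdot 0 = 0$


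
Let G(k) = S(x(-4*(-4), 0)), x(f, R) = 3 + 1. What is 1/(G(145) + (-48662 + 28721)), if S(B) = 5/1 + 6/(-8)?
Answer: -4/79747 ≈ -5.0159e-5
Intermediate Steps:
x(f, R) = 4
S(B) = 17/4 (S(B) = 5*1 + 6*(-⅛) = 5 - ¾ = 17/4)
G(k) = 17/4
1/(G(145) + (-48662 + 28721)) = 1/(17/4 + (-48662 + 28721)) = 1/(17/4 - 19941) = 1/(-79747/4) = -4/79747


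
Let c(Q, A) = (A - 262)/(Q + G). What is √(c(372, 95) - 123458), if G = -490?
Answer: 3*I*√191001054/118 ≈ 351.36*I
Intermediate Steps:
c(Q, A) = (-262 + A)/(-490 + Q) (c(Q, A) = (A - 262)/(Q - 490) = (-262 + A)/(-490 + Q))
√(c(372, 95) - 123458) = √((-262 + 95)/(-490 + 372) - 123458) = √(-167/(-118) - 123458) = √(-1/118*(-167) - 123458) = √(167/118 - 123458) = √(-14567877/118) = 3*I*√191001054/118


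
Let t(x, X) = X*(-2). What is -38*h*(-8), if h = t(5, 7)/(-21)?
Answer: 608/3 ≈ 202.67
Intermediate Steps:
t(x, X) = -2*X
h = 2/3 (h = -2*7/(-21) = -14*(-1/21) = 2/3 ≈ 0.66667)
-38*h*(-8) = -38*2/3*(-8) = -76/3*(-8) = 608/3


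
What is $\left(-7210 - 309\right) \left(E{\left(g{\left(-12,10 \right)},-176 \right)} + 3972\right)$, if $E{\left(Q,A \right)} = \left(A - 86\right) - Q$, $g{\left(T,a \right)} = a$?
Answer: $-27820300$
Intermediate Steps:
$E{\left(Q,A \right)} = -86 + A - Q$ ($E{\left(Q,A \right)} = \left(A - 86\right) - Q = \left(-86 + A\right) - Q = -86 + A - Q$)
$\left(-7210 - 309\right) \left(E{\left(g{\left(-12,10 \right)},-176 \right)} + 3972\right) = \left(-7210 - 309\right) \left(\left(-86 - 176 - 10\right) + 3972\right) = - 7519 \left(\left(-86 - 176 - 10\right) + 3972\right) = - 7519 \left(-272 + 3972\right) = \left(-7519\right) 3700 = -27820300$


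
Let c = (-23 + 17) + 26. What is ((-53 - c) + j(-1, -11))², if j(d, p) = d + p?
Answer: 7225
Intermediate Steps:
c = 20 (c = -6 + 26 = 20)
((-53 - c) + j(-1, -11))² = ((-53 - 1*20) + (-1 - 11))² = ((-53 - 20) - 12)² = (-73 - 12)² = (-85)² = 7225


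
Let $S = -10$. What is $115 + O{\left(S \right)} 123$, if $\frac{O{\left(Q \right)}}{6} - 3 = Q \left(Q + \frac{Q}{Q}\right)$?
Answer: $68749$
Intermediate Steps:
$O{\left(Q \right)} = 18 + 6 Q \left(1 + Q\right)$ ($O{\left(Q \right)} = 18 + 6 Q \left(Q + \frac{Q}{Q}\right) = 18 + 6 Q \left(Q + 1\right) = 18 + 6 Q \left(1 + Q\right)$)
$115 + O{\left(S \right)} 123 = 115 + \left(18 + 6 \left(-10\right) + 6 \left(-10\right)^{2}\right) 123 = 115 + \left(18 - 60 + 6 \cdot 100\right) 123 = 115 + \left(18 - 60 + 600\right) 123 = 115 + 558 \cdot 123 = 115 + 68634 = 68749$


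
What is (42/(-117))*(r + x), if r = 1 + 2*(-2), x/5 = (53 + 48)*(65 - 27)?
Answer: -268618/39 ≈ -6887.6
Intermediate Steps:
x = 19190 (x = 5*((53 + 48)*(65 - 27)) = 5*(101*38) = 5*3838 = 19190)
r = -3 (r = 1 - 4 = -3)
(42/(-117))*(r + x) = (42/(-117))*(-3 + 19190) = (42*(-1/117))*19187 = -14/39*19187 = -268618/39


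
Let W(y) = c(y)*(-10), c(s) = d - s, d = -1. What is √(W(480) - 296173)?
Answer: I*√291363 ≈ 539.78*I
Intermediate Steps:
c(s) = -1 - s
W(y) = 10 + 10*y (W(y) = (-1 - y)*(-10) = 10 + 10*y)
√(W(480) - 296173) = √((10 + 10*480) - 296173) = √((10 + 4800) - 296173) = √(4810 - 296173) = √(-291363) = I*√291363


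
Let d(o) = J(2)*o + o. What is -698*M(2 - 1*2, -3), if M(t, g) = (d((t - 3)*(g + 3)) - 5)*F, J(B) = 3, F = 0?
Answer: 0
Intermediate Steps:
d(o) = 4*o (d(o) = 3*o + o = 4*o)
M(t, g) = 0 (M(t, g) = (4*((t - 3)*(g + 3)) - 5)*0 = (4*((-3 + t)*(3 + g)) - 5)*0 = (4*(-3 + t)*(3 + g) - 5)*0 = (-5 + 4*(-3 + t)*(3 + g))*0 = 0)
-698*M(2 - 1*2, -3) = -698*0 = 0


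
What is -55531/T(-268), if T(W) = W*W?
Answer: -55531/71824 ≈ -0.77315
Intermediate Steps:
T(W) = W**2
-55531/T(-268) = -55531/((-268)**2) = -55531/71824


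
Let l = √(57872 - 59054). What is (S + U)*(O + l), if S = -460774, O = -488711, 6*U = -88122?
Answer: 232363020771 - 475461*I*√1182 ≈ 2.3236e+11 - 1.6346e+7*I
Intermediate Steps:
U = -14687 (U = (⅙)*(-88122) = -14687)
l = I*√1182 (l = √(-1182) = I*√1182 ≈ 34.38*I)
(S + U)*(O + l) = (-460774 - 14687)*(-488711 + I*√1182) = -475461*(-488711 + I*√1182) = 232363020771 - 475461*I*√1182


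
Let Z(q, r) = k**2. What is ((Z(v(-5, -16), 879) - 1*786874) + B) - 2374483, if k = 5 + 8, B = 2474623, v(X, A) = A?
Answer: -686565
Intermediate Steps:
k = 13
Z(q, r) = 169 (Z(q, r) = 13**2 = 169)
((Z(v(-5, -16), 879) - 1*786874) + B) - 2374483 = ((169 - 1*786874) + 2474623) - 2374483 = ((169 - 786874) + 2474623) - 2374483 = (-786705 + 2474623) - 2374483 = 1687918 - 2374483 = -686565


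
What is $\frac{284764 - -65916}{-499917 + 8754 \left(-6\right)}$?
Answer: $- \frac{350680}{552441} \approx -0.63478$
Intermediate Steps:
$\frac{284764 - -65916}{-499917 + 8754 \left(-6\right)} = \frac{284764 + \left(66008 - 92\right)}{-499917 - 52524} = \frac{284764 + 65916}{-552441} = 350680 \left(- \frac{1}{552441}\right) = - \frac{350680}{552441}$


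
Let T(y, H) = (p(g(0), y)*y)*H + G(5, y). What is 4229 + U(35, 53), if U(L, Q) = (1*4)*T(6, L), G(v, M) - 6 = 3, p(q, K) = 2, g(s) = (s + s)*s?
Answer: 5945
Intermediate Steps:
g(s) = 2*s**2 (g(s) = (2*s)*s = 2*s**2)
G(v, M) = 9 (G(v, M) = 6 + 3 = 9)
T(y, H) = 9 + 2*H*y (T(y, H) = (2*y)*H + 9 = 2*H*y + 9 = 9 + 2*H*y)
U(L, Q) = 36 + 48*L (U(L, Q) = (1*4)*(9 + 2*L*6) = 4*(9 + 12*L) = 36 + 48*L)
4229 + U(35, 53) = 4229 + (36 + 48*35) = 4229 + (36 + 1680) = 4229 + 1716 = 5945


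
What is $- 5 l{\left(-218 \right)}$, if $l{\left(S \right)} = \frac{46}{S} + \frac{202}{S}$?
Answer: $\frac{620}{109} \approx 5.6881$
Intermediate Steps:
$l{\left(S \right)} = \frac{248}{S}$
$- 5 l{\left(-218 \right)} = - 5 \frac{248}{-218} = - 5 \cdot 248 \left(- \frac{1}{218}\right) = \left(-5\right) \left(- \frac{124}{109}\right) = \frac{620}{109}$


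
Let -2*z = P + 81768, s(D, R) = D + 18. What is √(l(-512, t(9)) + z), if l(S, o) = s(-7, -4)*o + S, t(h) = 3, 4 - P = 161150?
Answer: √39210 ≈ 198.02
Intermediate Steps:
P = -161146 (P = 4 - 1*161150 = 4 - 161150 = -161146)
s(D, R) = 18 + D
l(S, o) = S + 11*o (l(S, o) = (18 - 7)*o + S = 11*o + S = S + 11*o)
z = 39689 (z = -(-161146 + 81768)/2 = -½*(-79378) = 39689)
√(l(-512, t(9)) + z) = √((-512 + 11*3) + 39689) = √((-512 + 33) + 39689) = √(-479 + 39689) = √39210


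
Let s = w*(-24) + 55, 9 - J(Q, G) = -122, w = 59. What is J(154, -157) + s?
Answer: -1230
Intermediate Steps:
J(Q, G) = 131 (J(Q, G) = 9 - 1*(-122) = 9 + 122 = 131)
s = -1361 (s = 59*(-24) + 55 = -1416 + 55 = -1361)
J(154, -157) + s = 131 - 1361 = -1230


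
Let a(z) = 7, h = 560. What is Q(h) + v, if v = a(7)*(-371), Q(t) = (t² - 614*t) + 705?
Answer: -32132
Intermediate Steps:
Q(t) = 705 + t² - 614*t
v = -2597 (v = 7*(-371) = -2597)
Q(h) + v = (705 + 560² - 614*560) - 2597 = (705 + 313600 - 343840) - 2597 = -29535 - 2597 = -32132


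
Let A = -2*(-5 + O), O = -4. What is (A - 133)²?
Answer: 13225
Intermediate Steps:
A = 18 (A = -2*(-5 - 4) = -2*(-9) = 18)
(A - 133)² = (18 - 133)² = (-115)² = 13225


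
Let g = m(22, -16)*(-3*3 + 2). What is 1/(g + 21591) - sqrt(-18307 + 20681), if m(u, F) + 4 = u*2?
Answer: 1/21311 - sqrt(2374) ≈ -48.724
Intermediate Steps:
m(u, F) = -4 + 2*u (m(u, F) = -4 + u*2 = -4 + 2*u)
g = -280 (g = (-4 + 2*22)*(-3*3 + 2) = (-4 + 44)*(-9 + 2) = 40*(-7) = -280)
1/(g + 21591) - sqrt(-18307 + 20681) = 1/(-280 + 21591) - sqrt(-18307 + 20681) = 1/21311 - sqrt(2374)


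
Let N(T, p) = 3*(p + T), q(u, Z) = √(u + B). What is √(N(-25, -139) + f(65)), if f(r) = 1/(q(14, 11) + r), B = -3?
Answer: √(-31979 - 492*√11)/√(65 + √11) ≈ 22.181*I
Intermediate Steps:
q(u, Z) = √(-3 + u) (q(u, Z) = √(u - 3) = √(-3 + u))
N(T, p) = 3*T + 3*p (N(T, p) = 3*(T + p) = 3*T + 3*p)
f(r) = 1/(r + √11) (f(r) = 1/(√(-3 + 14) + r) = 1/(√11 + r) = 1/(r + √11))
√(N(-25, -139) + f(65)) = √((3*(-25) + 3*(-139)) + 1/(65 + √11)) = √((-75 - 417) + 1/(65 + √11)) = √(-492 + 1/(65 + √11))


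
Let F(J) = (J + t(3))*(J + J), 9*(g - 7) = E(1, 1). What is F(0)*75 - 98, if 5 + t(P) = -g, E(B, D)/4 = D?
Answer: -98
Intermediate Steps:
E(B, D) = 4*D
g = 67/9 (g = 7 + (4*1)/9 = 7 + (1/9)*4 = 7 + 4/9 = 67/9 ≈ 7.4444)
t(P) = -112/9 (t(P) = -5 - 1*67/9 = -5 - 67/9 = -112/9)
F(J) = 2*J*(-112/9 + J) (F(J) = (J - 112/9)*(J + J) = (-112/9 + J)*(2*J) = 2*J*(-112/9 + J))
F(0)*75 - 98 = ((2/9)*0*(-112 + 9*0))*75 - 98 = ((2/9)*0*(-112 + 0))*75 - 98 = ((2/9)*0*(-112))*75 - 98 = 0*75 - 98 = 0 - 98 = -98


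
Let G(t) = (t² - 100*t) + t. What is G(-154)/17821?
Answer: 38962/17821 ≈ 2.1863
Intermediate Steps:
G(t) = t² - 99*t
G(-154)/17821 = -154*(-99 - 154)/17821 = -154*(-253)*(1/17821) = 38962*(1/17821) = 38962/17821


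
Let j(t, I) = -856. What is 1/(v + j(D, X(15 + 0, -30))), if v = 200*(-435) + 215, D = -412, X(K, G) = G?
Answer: -1/87641 ≈ -1.1410e-5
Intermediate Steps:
v = -86785 (v = -87000 + 215 = -86785)
1/(v + j(D, X(15 + 0, -30))) = 1/(-86785 - 856) = 1/(-87641) = -1/87641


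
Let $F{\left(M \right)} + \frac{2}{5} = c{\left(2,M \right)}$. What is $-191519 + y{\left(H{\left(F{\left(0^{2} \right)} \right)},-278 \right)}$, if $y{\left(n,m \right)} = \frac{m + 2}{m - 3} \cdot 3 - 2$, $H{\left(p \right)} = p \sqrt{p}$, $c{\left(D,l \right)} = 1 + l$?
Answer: $- \frac{53816573}{281} \approx -1.9152 \cdot 10^{5}$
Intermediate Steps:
$F{\left(M \right)} = \frac{3}{5} + M$ ($F{\left(M \right)} = - \frac{2}{5} + \left(1 + M\right) = \frac{3}{5} + M$)
$H{\left(p \right)} = p^{\frac{3}{2}}$
$y{\left(n,m \right)} = -2 + \frac{3 \left(2 + m\right)}{-3 + m}$ ($y{\left(n,m \right)} = \frac{2 + m}{-3 + m} 3 - 2 = \frac{3 \left(2 + m\right)}{-3 + m} - 2 = -2 + \frac{3 \left(2 + m\right)}{-3 + m}$)
$-191519 + y{\left(H{\left(F{\left(0^{2} \right)} \right)},-278 \right)} = -191519 + \frac{12 - 278}{-3 - 278} = -191519 + \frac{1}{-281} \left(-266\right) = -191519 - - \frac{266}{281} = -191519 + \frac{266}{281} = - \frac{53816573}{281}$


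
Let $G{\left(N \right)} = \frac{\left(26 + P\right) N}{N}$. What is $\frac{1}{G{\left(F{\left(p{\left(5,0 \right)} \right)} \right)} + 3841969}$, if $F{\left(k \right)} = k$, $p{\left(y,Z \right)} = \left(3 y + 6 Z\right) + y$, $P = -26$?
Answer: $\frac{1}{3841969} \approx 2.6028 \cdot 10^{-7}$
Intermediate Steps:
$p{\left(y,Z \right)} = 4 y + 6 Z$
$G{\left(N \right)} = 0$ ($G{\left(N \right)} = \frac{\left(26 - 26\right) N}{N} = \frac{0 N}{N} = \frac{0}{N} = 0$)
$\frac{1}{G{\left(F{\left(p{\left(5,0 \right)} \right)} \right)} + 3841969} = \frac{1}{0 + 3841969} = \frac{1}{3841969}$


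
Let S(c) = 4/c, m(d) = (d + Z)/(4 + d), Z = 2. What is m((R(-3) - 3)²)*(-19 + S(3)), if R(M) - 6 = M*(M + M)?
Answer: -23479/1335 ≈ -17.587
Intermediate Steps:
R(M) = 6 + 2*M² (R(M) = 6 + M*(M + M) = 6 + M*(2*M) = 6 + 2*M²)
m(d) = (2 + d)/(4 + d) (m(d) = (d + 2)/(4 + d) = (2 + d)/(4 + d))
m((R(-3) - 3)²)*(-19 + S(3)) = ((2 + ((6 + 2*(-3)²) - 3)²)/(4 + ((6 + 2*(-3)²) - 3)²))*(-19 + 4/3) = ((2 + ((6 + 2*9) - 3)²)/(4 + ((6 + 2*9) - 3)²))*(-19 + 4*(⅓)) = ((2 + ((6 + 18) - 3)²)/(4 + ((6 + 18) - 3)²))*(-19 + 4/3) = ((2 + (24 - 3)²)/(4 + (24 - 3)²))*(-53/3) = ((2 + 21²)/(4 + 21²))*(-53/3) = ((2 + 441)/(4 + 441))*(-53/3) = (443/445)*(-53/3) = -23479/1335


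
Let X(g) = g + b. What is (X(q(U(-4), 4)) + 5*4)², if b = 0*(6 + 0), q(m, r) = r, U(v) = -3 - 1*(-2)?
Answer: 576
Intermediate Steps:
U(v) = -1 (U(v) = -3 + 2 = -1)
b = 0 (b = 0*6 = 0)
X(g) = g (X(g) = g + 0 = g)
(X(q(U(-4), 4)) + 5*4)² = (4 + 5*4)² = (4 + 20)² = 24² = 576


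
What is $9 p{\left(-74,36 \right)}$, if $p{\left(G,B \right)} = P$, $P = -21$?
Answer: $-189$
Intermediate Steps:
$p{\left(G,B \right)} = -21$
$9 p{\left(-74,36 \right)} = 9 \left(-21\right) = -189$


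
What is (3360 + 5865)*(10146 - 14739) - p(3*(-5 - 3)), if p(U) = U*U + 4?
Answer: -42371005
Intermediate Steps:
p(U) = 4 + U² (p(U) = U² + 4 = 4 + U²)
(3360 + 5865)*(10146 - 14739) - p(3*(-5 - 3)) = (3360 + 5865)*(10146 - 14739) - (4 + (3*(-5 - 3))²) = 9225*(-4593) - (4 + (3*(-8))²) = -42370425 - (4 + (-24)²) = -42370425 - (4 + 576) = -42370425 - 1*580 = -42370425 - 580 = -42371005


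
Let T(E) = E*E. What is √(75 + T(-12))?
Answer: √219 ≈ 14.799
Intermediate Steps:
T(E) = E²
√(75 + T(-12)) = √(75 + (-12)²) = √(75 + 144) = √219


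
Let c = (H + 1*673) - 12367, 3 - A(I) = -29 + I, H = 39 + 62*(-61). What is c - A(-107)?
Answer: -15576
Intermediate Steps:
H = -3743 (H = 39 - 3782 = -3743)
A(I) = 32 - I (A(I) = 3 - (-29 + I) = 3 + (29 - I) = 32 - I)
c = -15437 (c = (-3743 + 1*673) - 12367 = (-3743 + 673) - 12367 = -3070 - 12367 = -15437)
c - A(-107) = -15437 - (32 - 1*(-107)) = -15437 - (32 + 107) = -15437 - 1*139 = -15437 - 139 = -15576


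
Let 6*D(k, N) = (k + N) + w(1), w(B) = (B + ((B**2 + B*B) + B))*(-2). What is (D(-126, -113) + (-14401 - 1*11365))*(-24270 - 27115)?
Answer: 7956607555/6 ≈ 1.3261e+9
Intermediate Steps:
w(B) = -4*B - 4*B**2 (w(B) = (B + ((B**2 + B**2) + B))*(-2) = (B + (2*B**2 + B))*(-2) = (B + (B + 2*B**2))*(-2) = (2*B + 2*B**2)*(-2) = -4*B - 4*B**2)
D(k, N) = -4/3 + N/6 + k/6 (D(k, N) = ((k + N) - 4*1*(1 + 1))/6 = ((N + k) - 4*1*2)/6 = ((N + k) - 8)/6 = (-8 + N + k)/6 = -4/3 + N/6 + k/6)
(D(-126, -113) + (-14401 - 1*11365))*(-24270 - 27115) = ((-4/3 + (1/6)*(-113) + (1/6)*(-126)) + (-14401 - 1*11365))*(-24270 - 27115) = ((-4/3 - 113/6 - 21) + (-14401 - 11365))*(-51385) = (-247/6 - 25766)*(-51385) = -154843/6*(-51385) = 7956607555/6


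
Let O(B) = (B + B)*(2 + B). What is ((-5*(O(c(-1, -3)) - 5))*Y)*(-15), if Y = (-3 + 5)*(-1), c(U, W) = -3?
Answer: -150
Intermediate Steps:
O(B) = 2*B*(2 + B) (O(B) = (2*B)*(2 + B) = 2*B*(2 + B))
Y = -2 (Y = 2*(-1) = -2)
((-5*(O(c(-1, -3)) - 5))*Y)*(-15) = (-5*(2*(-3)*(2 - 3) - 5)*(-2))*(-15) = (-5*(2*(-3)*(-1) - 5)*(-2))*(-15) = (-5*(6 - 5)*(-2))*(-15) = (-5*1*(-2))*(-15) = -5*(-2)*(-15) = 10*(-15) = -150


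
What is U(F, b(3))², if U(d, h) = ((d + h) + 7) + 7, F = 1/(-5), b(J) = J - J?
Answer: 4761/25 ≈ 190.44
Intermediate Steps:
b(J) = 0
F = -⅕ ≈ -0.20000
U(d, h) = 14 + d + h (U(d, h) = (7 + d + h) + 7 = 14 + d + h)
U(F, b(3))² = (14 - ⅕ + 0)² = (69/5)² = 4761/25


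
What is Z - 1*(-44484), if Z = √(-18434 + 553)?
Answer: 44484 + I*√17881 ≈ 44484.0 + 133.72*I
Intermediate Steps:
Z = I*√17881 (Z = √(-17881) = I*√17881 ≈ 133.72*I)
Z - 1*(-44484) = I*√17881 - 1*(-44484) = I*√17881 + 44484 = 44484 + I*√17881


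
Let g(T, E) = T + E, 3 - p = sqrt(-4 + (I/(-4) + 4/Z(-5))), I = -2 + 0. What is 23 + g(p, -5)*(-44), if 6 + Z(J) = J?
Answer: 111 + 2*I*sqrt(1870) ≈ 111.0 + 86.487*I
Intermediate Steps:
Z(J) = -6 + J
I = -2
p = 3 - I*sqrt(1870)/22 (p = 3 - sqrt(-4 + (-2/(-4) + 4/(-6 - 5))) = 3 - sqrt(-4 + (-2*(-1/4) + 4/(-11))) = 3 - sqrt(-4 + (1/2 + 4*(-1/11))) = 3 - sqrt(-4 + (1/2 - 4/11)) = 3 - sqrt(-4 + 3/22) = 3 - sqrt(-85/22) = 3 - I*sqrt(1870)/22 ≈ 3.0 - 1.9656*I)
g(T, E) = E + T
23 + g(p, -5)*(-44) = 23 + (-5 + (3 - I*sqrt(1870)/22))*(-44) = 23 + (-2 - I*sqrt(1870)/22)*(-44) = 23 + (88 + 2*I*sqrt(1870)) = 111 + 2*I*sqrt(1870)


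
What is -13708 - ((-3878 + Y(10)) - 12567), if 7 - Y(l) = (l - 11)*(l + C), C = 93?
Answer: 2627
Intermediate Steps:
Y(l) = 7 - (-11 + l)*(93 + l) (Y(l) = 7 - (l - 11)*(l + 93) = 7 - (-11 + l)*(93 + l))
-13708 - ((-3878 + Y(10)) - 12567) = -13708 - ((-3878 + (1030 - 1*10**2 - 82*10)) - 12567) = -13708 - ((-3878 + (1030 - 1*100 - 820)) - 12567) = -13708 - ((-3878 + (1030 - 100 - 820)) - 12567) = -13708 - ((-3878 + 110) - 12567) = -13708 - (-3768 - 12567) = -13708 - 1*(-16335) = -13708 + 16335 = 2627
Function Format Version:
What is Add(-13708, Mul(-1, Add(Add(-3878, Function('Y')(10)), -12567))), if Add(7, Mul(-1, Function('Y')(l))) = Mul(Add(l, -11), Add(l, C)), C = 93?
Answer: 2627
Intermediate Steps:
Function('Y')(l) = Add(7, Mul(-1, Add(-11, l), Add(93, l))) (Function('Y')(l) = Add(7, Mul(-1, Mul(Add(l, -11), Add(l, 93)))) = Add(7, Mul(-1, Mul(Add(-11, l), Add(93, l)))) = Add(7, Mul(-1, Add(-11, l), Add(93, l))))
Add(-13708, Mul(-1, Add(Add(-3878, Function('Y')(10)), -12567))) = Add(-13708, Mul(-1, Add(Add(-3878, Add(1030, Mul(-1, Pow(10, 2)), Mul(-82, 10))), -12567))) = Add(-13708, Mul(-1, Add(Add(-3878, Add(1030, Mul(-1, 100), -820)), -12567))) = Add(-13708, Mul(-1, Add(Add(-3878, Add(1030, -100, -820)), -12567))) = Add(-13708, Mul(-1, Add(Add(-3878, 110), -12567))) = Add(-13708, Mul(-1, Add(-3768, -12567))) = Add(-13708, Mul(-1, -16335)) = Add(-13708, 16335) = 2627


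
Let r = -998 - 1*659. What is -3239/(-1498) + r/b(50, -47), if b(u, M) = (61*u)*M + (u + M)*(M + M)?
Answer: 233853117/107580368 ≈ 2.1738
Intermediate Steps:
r = -1657 (r = -998 - 659 = -1657)
b(u, M) = 2*M*(M + u) + 61*M*u (b(u, M) = 61*M*u + (M + u)*(2*M) = 61*M*u + 2*M*(M + u) = 2*M*(M + u) + 61*M*u)
-3239/(-1498) + r/b(50, -47) = -3239/(-1498) - 1657*(-1/(47*(2*(-47) + 63*50))) = -3239*(-1/1498) - 1657*(-1/(47*(-94 + 3150))) = 3239/1498 - 1657/((-47*3056)) = 3239/1498 - 1657/(-143632) = 3239/1498 - 1657*(-1/143632) = 3239/1498 + 1657/143632 = 233853117/107580368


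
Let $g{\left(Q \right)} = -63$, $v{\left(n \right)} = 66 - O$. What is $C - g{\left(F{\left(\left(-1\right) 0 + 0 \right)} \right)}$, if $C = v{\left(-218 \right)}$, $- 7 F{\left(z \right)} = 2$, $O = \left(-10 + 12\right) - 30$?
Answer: $157$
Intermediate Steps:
$O = -28$ ($O = 2 - 30 = -28$)
$F{\left(z \right)} = - \frac{2}{7}$ ($F{\left(z \right)} = \left(- \frac{1}{7}\right) 2 = - \frac{2}{7}$)
$v{\left(n \right)} = 94$ ($v{\left(n \right)} = 66 - -28 = 66 + 28 = 94$)
$C = 94$
$C - g{\left(F{\left(\left(-1\right) 0 + 0 \right)} \right)} = 94 - -63 = 94 + 63 = 157$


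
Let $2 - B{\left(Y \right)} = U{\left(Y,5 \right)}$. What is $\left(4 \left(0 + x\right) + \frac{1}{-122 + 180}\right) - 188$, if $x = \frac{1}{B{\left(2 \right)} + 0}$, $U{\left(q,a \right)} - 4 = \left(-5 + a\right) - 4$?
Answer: $- \frac{10787}{58} \approx -185.98$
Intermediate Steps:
$U{\left(q,a \right)} = -5 + a$ ($U{\left(q,a \right)} = 4 + \left(\left(-5 + a\right) - 4\right) = 4 + \left(-9 + a\right) = -5 + a$)
$B{\left(Y \right)} = 2$ ($B{\left(Y \right)} = 2 - \left(-5 + 5\right) = 2 - 0 = 2 + 0 = 2$)
$x = \frac{1}{2}$ ($x = \frac{1}{2 + 0} = \frac{1}{2} \approx 0.5$)
$\left(4 \left(0 + x\right) + \frac{1}{-122 + 180}\right) - 188 = \left(4 \left(0 + \frac{1}{2}\right) + \frac{1}{-122 + 180}\right) - 188 = \left(4 \cdot \frac{1}{2} + \frac{1}{58}\right) - 188 = \left(2 + \frac{1}{58}\right) - 188 = \frac{117}{58} - 188 = - \frac{10787}{58}$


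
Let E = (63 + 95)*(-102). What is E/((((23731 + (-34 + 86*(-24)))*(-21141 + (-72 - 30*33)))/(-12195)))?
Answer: -7279060/17789537 ≈ -0.40918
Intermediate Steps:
E = -16116 (E = 158*(-102) = -16116)
E/((((23731 + (-34 + 86*(-24)))*(-21141 + (-72 - 30*33)))/(-12195))) = -16116*(-12195/((-21141 + (-72 - 30*33))*(23731 + (-34 + 86*(-24))))) = -16116*(-12195/((-21141 + (-72 - 990))*(23731 + (-34 - 2064)))) = -16116*(-12195/((-21141 - 1062)*(23731 - 2098))) = -16116/((21633*(-22203))*(-1/12195)) = -16116/((-480317499*(-1/12195))) = -16116/53368611/1355 = -16116*1355/53368611 = -7279060/17789537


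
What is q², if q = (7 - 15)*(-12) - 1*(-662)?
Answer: 574564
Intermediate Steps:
q = 758 (q = -8*(-12) + 662 = 96 + 662 = 758)
q² = 758² = 574564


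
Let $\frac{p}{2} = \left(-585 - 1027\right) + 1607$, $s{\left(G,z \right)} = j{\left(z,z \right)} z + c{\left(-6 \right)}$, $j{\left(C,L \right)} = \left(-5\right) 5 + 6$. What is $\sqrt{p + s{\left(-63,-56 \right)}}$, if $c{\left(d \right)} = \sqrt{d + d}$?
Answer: $\sqrt{1054 + 2 i \sqrt{3}} \approx 32.465 + 0.0534 i$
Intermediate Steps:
$j{\left(C,L \right)} = -19$ ($j{\left(C,L \right)} = -25 + 6 = -19$)
$c{\left(d \right)} = \sqrt{2} \sqrt{d}$ ($c{\left(d \right)} = \sqrt{2 d} = \sqrt{2} \sqrt{d}$)
$s{\left(G,z \right)} = - 19 z + 2 i \sqrt{3}$ ($s{\left(G,z \right)} = - 19 z + \sqrt{2} \sqrt{-6} = - 19 z + \sqrt{2} i \sqrt{6} = - 19 z + 2 i \sqrt{3}$)
$p = -10$ ($p = 2 \left(\left(-585 - 1027\right) + 1607\right) = 2 \left(-1612 + 1607\right) = 2 \left(-5\right) = -10$)
$\sqrt{p + s{\left(-63,-56 \right)}} = \sqrt{-10 + \left(\left(-19\right) \left(-56\right) + 2 i \sqrt{3}\right)} = \sqrt{-10 + \left(1064 + 2 i \sqrt{3}\right)} = \sqrt{1054 + 2 i \sqrt{3}}$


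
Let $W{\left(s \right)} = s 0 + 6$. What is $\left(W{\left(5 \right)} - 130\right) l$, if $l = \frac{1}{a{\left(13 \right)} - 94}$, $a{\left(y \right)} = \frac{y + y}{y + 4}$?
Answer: $\frac{527}{393} \approx 1.341$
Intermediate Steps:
$a{\left(y \right)} = \frac{2 y}{4 + y}$
$W{\left(s \right)} = 6$ ($W{\left(s \right)} = 0 + 6 = 6$)
$l = - \frac{17}{1572}$ ($l = \frac{1}{2 \cdot 13 \frac{1}{4 + 13} - 94} = \frac{1}{2 \cdot 13 \cdot \frac{1}{17} - 94} = \frac{1}{\frac{26}{17} - 94} = \frac{1}{- \frac{1572}{17}} = - \frac{17}{1572} \approx -0.010814$)
$\left(W{\left(5 \right)} - 130\right) l = \left(6 - 130\right) \left(- \frac{17}{1572}\right) = \left(-124\right) \left(- \frac{17}{1572}\right) = \frac{527}{393}$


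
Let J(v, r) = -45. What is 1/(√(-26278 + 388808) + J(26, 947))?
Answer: 9/72101 + √362530/360505 ≈ 0.0017950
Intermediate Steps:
1/(√(-26278 + 388808) + J(26, 947)) = 1/(√(-26278 + 388808) - 45) = 1/(√362530 - 45) = 1/(-45 + √362530)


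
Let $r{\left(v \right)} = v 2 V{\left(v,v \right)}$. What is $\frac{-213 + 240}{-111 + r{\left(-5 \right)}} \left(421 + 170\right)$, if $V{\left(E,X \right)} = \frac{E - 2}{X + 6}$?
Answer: $- \frac{15957}{41} \approx -389.2$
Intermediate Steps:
$V{\left(E,X \right)} = \frac{-2 + E}{6 + X}$
$r{\left(v \right)} = \frac{2 v \left(-2 + v\right)}{6 + v}$ ($r{\left(v \right)} = v 2 \frac{-2 + v}{6 + v} = 2 v \frac{-2 + v}{6 + v} = \frac{2 v \left(-2 + v\right)}{6 + v}$)
$\frac{-213 + 240}{-111 + r{\left(-5 \right)}} \left(421 + 170\right) = \frac{-213 + 240}{-111 + 2 \left(-5\right) \frac{1}{6 - 5} \left(-2 - 5\right)} \left(421 + 170\right) = \frac{27}{-111 + 2 \left(-5\right) 1^{-1} \left(-7\right)} 591 = \frac{27}{-111 + 2 \left(-5\right) 1 \left(-7\right)} 591 = \frac{27}{-111 + 70} \cdot 591 = \frac{27}{-41} \cdot 591 = 27 \left(- \frac{1}{41}\right) 591 = \left(- \frac{27}{41}\right) 591 = - \frac{15957}{41}$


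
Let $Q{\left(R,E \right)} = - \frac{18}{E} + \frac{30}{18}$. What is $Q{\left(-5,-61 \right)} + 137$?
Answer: $\frac{25430}{183} \approx 138.96$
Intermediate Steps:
$Q{\left(R,E \right)} = \frac{5}{3} - \frac{18}{E}$ ($Q{\left(R,E \right)} = - \frac{18}{E} + 30 \cdot \frac{1}{18} = - \frac{18}{E} + \frac{5}{3} = \frac{5}{3} - \frac{18}{E}$)
$Q{\left(-5,-61 \right)} + 137 = \left(\frac{5}{3} - \frac{18}{-61}\right) + 137 = \left(\frac{5}{3} - - \frac{18}{61}\right) + 137 = \left(\frac{5}{3} + \frac{18}{61}\right) + 137 = \frac{359}{183} + 137 = \frac{25430}{183}$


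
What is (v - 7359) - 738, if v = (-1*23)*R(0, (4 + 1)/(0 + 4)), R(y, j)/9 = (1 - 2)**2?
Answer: -8304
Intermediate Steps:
R(y, j) = 9 (R(y, j) = 9*(1 - 2)**2 = 9*(-1)**2 = 9*1 = 9)
v = -207 (v = -1*23*9 = -23*9 = -207)
(v - 7359) - 738 = (-207 - 7359) - 738 = -7566 - 738 = -8304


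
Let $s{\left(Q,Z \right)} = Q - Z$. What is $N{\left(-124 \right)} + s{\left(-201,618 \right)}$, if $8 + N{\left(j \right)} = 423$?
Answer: $-404$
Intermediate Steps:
$N{\left(j \right)} = 415$ ($N{\left(j \right)} = -8 + 423 = 415$)
$N{\left(-124 \right)} + s{\left(-201,618 \right)} = 415 - 819 = -404$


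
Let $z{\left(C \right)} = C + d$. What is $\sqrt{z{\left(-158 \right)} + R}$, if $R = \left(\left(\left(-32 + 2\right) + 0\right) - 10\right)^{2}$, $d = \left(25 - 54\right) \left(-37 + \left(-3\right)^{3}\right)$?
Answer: $\sqrt{3298} \approx 57.428$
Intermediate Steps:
$d = 1856$ ($d = - 29 \left(-37 - 27\right) = \left(-29\right) \left(-64\right) = 1856$)
$z{\left(C \right)} = 1856 + C$ ($z{\left(C \right)} = C + 1856 = 1856 + C$)
$R = 1600$ ($R = \left(\left(-30 + 0\right) - 10\right)^{2} = \left(-30 - 10\right)^{2} = \left(-40\right)^{2} = 1600$)
$\sqrt{z{\left(-158 \right)} + R} = \sqrt{\left(1856 - 158\right) + 1600} = \sqrt{1698 + 1600} = \sqrt{3298}$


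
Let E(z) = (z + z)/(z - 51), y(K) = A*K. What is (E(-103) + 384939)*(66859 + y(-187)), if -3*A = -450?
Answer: 1150314516454/77 ≈ 1.4939e+10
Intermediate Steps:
A = 150 (A = -⅓*(-450) = 150)
y(K) = 150*K
E(z) = 2*z/(-51 + z) (E(z) = (2*z)/(-51 + z) = 2*z/(-51 + z))
(E(-103) + 384939)*(66859 + y(-187)) = (2*(-103)/(-51 - 103) + 384939)*(66859 + 150*(-187)) = (2*(-103)/(-154) + 384939)*(66859 - 28050) = (2*(-103)*(-1/154) + 384939)*38809 = (103/77 + 384939)*38809 = (29640406/77)*38809 = 1150314516454/77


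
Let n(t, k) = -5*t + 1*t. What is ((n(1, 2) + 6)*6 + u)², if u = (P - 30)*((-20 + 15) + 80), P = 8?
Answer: 2683044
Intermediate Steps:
n(t, k) = -4*t (n(t, k) = -5*t + t = -4*t)
u = -1650 (u = (8 - 30)*((-20 + 15) + 80) = -22*(-5 + 80) = -22*75 = -1650)
((n(1, 2) + 6)*6 + u)² = ((-4*1 + 6)*6 - 1650)² = ((-4 + 6)*6 - 1650)² = (2*6 - 1650)² = (12 - 1650)² = (-1638)² = 2683044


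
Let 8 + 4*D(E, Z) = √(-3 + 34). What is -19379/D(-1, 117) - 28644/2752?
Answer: 426411751/22704 + 77516*√31/33 ≈ 31860.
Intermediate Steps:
D(E, Z) = -2 + √31/4 (D(E, Z) = -2 + √(-3 + 34)/4 = -2 + √31/4)
-19379/D(-1, 117) - 28644/2752 = -19379/(-2 + √31/4) - 28644/2752 = -19379/(-2 + √31/4) - 28644*1/2752 = -19379/(-2 + √31/4) - 7161/688 = -7161/688 - 19379/(-2 + √31/4)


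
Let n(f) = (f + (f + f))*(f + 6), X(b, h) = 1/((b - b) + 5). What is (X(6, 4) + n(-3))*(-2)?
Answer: 268/5 ≈ 53.600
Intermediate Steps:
X(b, h) = ⅕ (X(b, h) = 1/(0 + 5) = 1/5 = ⅕)
n(f) = 3*f*(6 + f) (n(f) = (f + 2*f)*(6 + f) = (3*f)*(6 + f) = 3*f*(6 + f))
(X(6, 4) + n(-3))*(-2) = (⅕ + 3*(-3)*(6 - 3))*(-2) = (⅕ + 3*(-3)*3)*(-2) = (⅕ - 27)*(-2) = -134/5*(-2) = 268/5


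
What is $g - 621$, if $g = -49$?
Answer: $-670$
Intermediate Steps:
$g - 621 = -49 - 621 = -670$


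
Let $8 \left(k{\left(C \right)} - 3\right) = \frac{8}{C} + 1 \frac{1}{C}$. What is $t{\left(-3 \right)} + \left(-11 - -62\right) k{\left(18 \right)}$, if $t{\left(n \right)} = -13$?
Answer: $\frac{2291}{16} \approx 143.19$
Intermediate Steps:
$k{\left(C \right)} = 3 + \frac{9}{8 C}$ ($k{\left(C \right)} = 3 + \frac{\frac{8}{C} + 1 \frac{1}{C}}{8} = 3 + \frac{\frac{8}{C} + \frac{1}{C}}{8} = 3 + \frac{9 \frac{1}{C}}{8} = 3 + \frac{9}{8 C}$)
$t{\left(-3 \right)} + \left(-11 - -62\right) k{\left(18 \right)} = -13 + \left(-11 - -62\right) \left(3 + \frac{9}{8 \cdot 18}\right) = -13 + \left(-11 + 62\right) \left(3 + \frac{9}{8} \cdot \frac{1}{18}\right) = -13 + 51 \left(3 + \frac{1}{16}\right) = -13 + 51 \cdot \frac{49}{16} = -13 + \frac{2499}{16} = \frac{2291}{16}$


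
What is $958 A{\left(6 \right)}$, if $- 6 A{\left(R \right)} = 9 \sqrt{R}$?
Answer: $- 1437 \sqrt{6} \approx -3519.9$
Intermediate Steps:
$A{\left(R \right)} = - \frac{3 \sqrt{R}}{2}$ ($A{\left(R \right)} = - \frac{9 \sqrt{R}}{6} = - \frac{3 \sqrt{R}}{2}$)
$958 A{\left(6 \right)} = 958 \left(- \frac{3 \sqrt{6}}{2}\right) = - 1437 \sqrt{6}$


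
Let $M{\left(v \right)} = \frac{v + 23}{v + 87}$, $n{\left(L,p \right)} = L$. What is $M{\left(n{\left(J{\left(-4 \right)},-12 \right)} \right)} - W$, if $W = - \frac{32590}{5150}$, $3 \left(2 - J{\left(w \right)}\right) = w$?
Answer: $\frac{923874}{139565} \approx 6.6197$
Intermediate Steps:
$J{\left(w \right)} = 2 - \frac{w}{3}$
$M{\left(v \right)} = \frac{23 + v}{87 + v}$
$W = - \frac{3259}{515}$ ($W = \left(-32590\right) \frac{1}{5150} = - \frac{3259}{515} \approx -6.3282$)
$M{\left(n{\left(J{\left(-4 \right)},-12 \right)} \right)} - W = \frac{23 + \left(2 - - \frac{4}{3}\right)}{87 + \left(2 - - \frac{4}{3}\right)} - - \frac{3259}{515} = \frac{23 + \left(2 + \frac{4}{3}\right)}{87 + \left(2 + \frac{4}{3}\right)} + \frac{3259}{515} = \frac{23 + \frac{10}{3}}{87 + \frac{10}{3}} + \frac{3259}{515} = \frac{1}{\frac{271}{3}} \cdot \frac{79}{3} + \frac{3259}{515} = \frac{3}{271} \cdot \frac{79}{3} + \frac{3259}{515} = \frac{79}{271} + \frac{3259}{515} = \frac{923874}{139565}$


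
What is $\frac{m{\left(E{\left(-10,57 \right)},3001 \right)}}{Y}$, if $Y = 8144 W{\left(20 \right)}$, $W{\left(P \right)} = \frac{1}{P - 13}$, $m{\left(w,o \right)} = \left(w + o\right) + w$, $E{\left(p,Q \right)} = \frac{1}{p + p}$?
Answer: $\frac{210063}{81440} \approx 2.5794$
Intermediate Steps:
$E{\left(p,Q \right)} = \frac{1}{2 p}$
$m{\left(w,o \right)} = o + 2 w$ ($m{\left(w,o \right)} = \left(o + w\right) + w = o + 2 w$)
$W{\left(P \right)} = \frac{1}{-13 + P}$
$Y = \frac{8144}{7}$ ($Y = \frac{8144}{-13 + 20} = \frac{8144}{7} \approx 1163.4$)
$\frac{m{\left(E{\left(-10,57 \right)},3001 \right)}}{Y} = \frac{3001 + 2 \frac{1}{2 \left(-10\right)}}{\frac{8144}{7}} = \left(3001 + 2 \cdot \frac{1}{2} \left(- \frac{1}{10}\right)\right) \frac{7}{8144} = \left(3001 + 2 \left(- \frac{1}{20}\right)\right) \frac{7}{8144} = \left(3001 - \frac{1}{10}\right) \frac{7}{8144} = \frac{30009}{10} \cdot \frac{7}{8144} = \frac{210063}{81440}$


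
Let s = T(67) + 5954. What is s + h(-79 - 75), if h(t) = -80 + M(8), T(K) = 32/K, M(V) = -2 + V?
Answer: 393992/67 ≈ 5880.5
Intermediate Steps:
s = 398950/67 (s = 32/67 + 5954 = 398950/67 ≈ 5954.5)
h(t) = -74 (h(t) = -80 + (-2 + 8) = -80 + 6 = -74)
s + h(-79 - 75) = 398950/67 - 74 = 393992/67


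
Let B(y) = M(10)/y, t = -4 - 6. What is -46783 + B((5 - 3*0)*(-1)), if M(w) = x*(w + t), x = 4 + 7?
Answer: -46783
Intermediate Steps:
x = 11
t = -10
M(w) = -110 + 11*w (M(w) = 11*(w - 10) = 11*(-10 + w) = -110 + 11*w)
B(y) = 0 (B(y) = (-110 + 11*10)/y = (-110 + 110)/y = 0/y = 0)
-46783 + B((5 - 3*0)*(-1)) = -46783 + 0 = -46783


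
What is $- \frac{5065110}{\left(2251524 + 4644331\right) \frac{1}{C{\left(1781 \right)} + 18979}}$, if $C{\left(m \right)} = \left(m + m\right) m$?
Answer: $- \frac{6445758696822}{1379171} \approx -4.6736 \cdot 10^{6}$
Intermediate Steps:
$C{\left(m \right)} = 2 m^{2}$ ($C{\left(m \right)} = 2 m m = 2 m^{2}$)
$- \frac{5065110}{\left(2251524 + 4644331\right) \frac{1}{C{\left(1781 \right)} + 18979}} = - \frac{5065110}{\left(2251524 + 4644331\right) \frac{1}{2 \cdot 1781^{2} + 18979}} = - \frac{5065110}{6895855 \frac{1}{2 \cdot 3171961 + 18979}} = - \frac{5065110}{6895855 \frac{1}{6343922 + 18979}} = - \frac{5065110}{6895855 \cdot \frac{1}{6362901}} = - \frac{5065110}{\frac{6895855}{6362901}} = \left(-5065110\right) \frac{6362901}{6895855} = - \frac{6445758696822}{1379171}$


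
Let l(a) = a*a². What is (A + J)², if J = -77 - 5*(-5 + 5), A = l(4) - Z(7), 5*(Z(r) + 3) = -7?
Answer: 1849/25 ≈ 73.960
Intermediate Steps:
l(a) = a³
Z(r) = -22/5 (Z(r) = -3 + (⅕)*(-7) = -3 - 7/5 = -22/5)
A = 342/5 (A = 4³ - 1*(-22/5) = 64 + 22/5 = 342/5 ≈ 68.400)
J = -77 (J = -77 - 5*0 = -77 + 0 = -77)
(A + J)² = (342/5 - 77)² = (-43/5)² = 1849/25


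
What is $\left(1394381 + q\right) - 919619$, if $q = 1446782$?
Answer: $1921544$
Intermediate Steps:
$\left(1394381 + q\right) - 919619 = \left(1394381 + 1446782\right) - 919619 = 2841163 - 919619 = 1921544$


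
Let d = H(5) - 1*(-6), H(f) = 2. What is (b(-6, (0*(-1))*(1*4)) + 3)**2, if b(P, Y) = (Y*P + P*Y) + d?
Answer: 121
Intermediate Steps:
d = 8 (d = 2 - 1*(-6) = 2 + 6 = 8)
b(P, Y) = 8 + 2*P*Y (b(P, Y) = (Y*P + P*Y) + 8 = (P*Y + P*Y) + 8 = 2*P*Y + 8 = 8 + 2*P*Y)
(b(-6, (0*(-1))*(1*4)) + 3)**2 = ((8 + 2*(-6)*((0*(-1))*(1*4))) + 3)**2 = ((8 + 2*(-6)*(0*4)) + 3)**2 = ((8 + 2*(-6)*0) + 3)**2 = ((8 + 0) + 3)**2 = (8 + 3)**2 = 11**2 = 121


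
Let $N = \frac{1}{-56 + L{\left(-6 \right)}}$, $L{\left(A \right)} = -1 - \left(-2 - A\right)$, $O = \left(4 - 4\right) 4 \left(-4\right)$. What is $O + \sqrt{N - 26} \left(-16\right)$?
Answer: $- \frac{368 i \sqrt{183}}{61} \approx - 81.61 i$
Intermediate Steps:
$O = 0$ ($O = 0 \cdot 4 \left(-4\right) = 0 \left(-4\right) = 0$)
$L{\left(A \right)} = 1 + A$ ($L{\left(A \right)} = -1 + \left(2 + A\right) = 1 + A$)
$N = - \frac{1}{61}$ ($N = \frac{1}{-56 + \left(1 - 6\right)} = \frac{1}{-56 - 5} = \frac{1}{-61} = - \frac{1}{61} \approx -0.016393$)
$O + \sqrt{N - 26} \left(-16\right) = 0 + \sqrt{- \frac{1}{61} - 26} \left(-16\right) = 0 + \sqrt{- \frac{1587}{61}} \left(-16\right) = 0 + \frac{23 i \sqrt{183}}{61} \left(-16\right) = 0 - \frac{368 i \sqrt{183}}{61} = - \frac{368 i \sqrt{183}}{61}$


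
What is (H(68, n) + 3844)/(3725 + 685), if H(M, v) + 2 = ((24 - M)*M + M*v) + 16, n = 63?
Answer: 515/441 ≈ 1.1678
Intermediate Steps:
H(M, v) = 14 + M*v + M*(24 - M) (H(M, v) = -2 + (((24 - M)*M + M*v) + 16) = -2 + ((M*(24 - M) + M*v) + 16) = -2 + ((M*v + M*(24 - M)) + 16) = -2 + (16 + M*v + M*(24 - M)) = 14 + M*v + M*(24 - M))
(H(68, n) + 3844)/(3725 + 685) = ((14 - 1*68² + 24*68 + 68*63) + 3844)/(3725 + 685) = ((14 - 1*4624 + 1632 + 4284) + 3844)/4410 = ((14 - 4624 + 1632 + 4284) + 3844)*(1/4410) = (1306 + 3844)*(1/4410) = 5150*(1/4410) = 515/441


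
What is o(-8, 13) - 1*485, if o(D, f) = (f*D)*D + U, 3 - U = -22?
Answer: 372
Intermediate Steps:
U = 25 (U = 3 - 1*(-22) = 3 + 22 = 25)
o(D, f) = 25 + f*D**2 (o(D, f) = (f*D)*D + 25 = (D*f)*D + 25 = f*D**2 + 25 = 25 + f*D**2)
o(-8, 13) - 1*485 = (25 + 13*(-8)**2) - 1*485 = (25 + 13*64) - 485 = (25 + 832) - 485 = 857 - 485 = 372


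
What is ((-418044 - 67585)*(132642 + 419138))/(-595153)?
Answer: 267960369620/595153 ≈ 4.5024e+5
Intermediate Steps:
((-418044 - 67585)*(132642 + 419138))/(-595153) = -485629*551780*(-1/595153) = -267960369620*(-1/595153) = 267960369620/595153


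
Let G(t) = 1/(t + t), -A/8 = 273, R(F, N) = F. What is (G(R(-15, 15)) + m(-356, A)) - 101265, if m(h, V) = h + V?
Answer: -3114151/30 ≈ -1.0381e+5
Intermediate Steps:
A = -2184 (A = -8*273 = -2184)
m(h, V) = V + h
G(t) = 1/(2*t)
(G(R(-15, 15)) + m(-356, A)) - 101265 = ((1/2)/(-15) + (-2184 - 356)) - 101265 = ((1/2)*(-1/15) - 2540) - 101265 = (-1/30 - 2540) - 101265 = -76201/30 - 101265 = -3114151/30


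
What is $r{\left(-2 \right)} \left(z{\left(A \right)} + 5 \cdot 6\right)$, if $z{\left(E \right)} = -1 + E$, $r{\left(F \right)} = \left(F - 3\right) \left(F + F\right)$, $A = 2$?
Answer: $620$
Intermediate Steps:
$r{\left(F \right)} = 2 F \left(-3 + F\right)$ ($r{\left(F \right)} = \left(-3 + F\right) 2 F = 2 F \left(-3 + F\right)$)
$r{\left(-2 \right)} \left(z{\left(A \right)} + 5 \cdot 6\right) = 2 \left(-2\right) \left(-3 - 2\right) \left(\left(-1 + 2\right) + 5 \cdot 6\right) = 2 \left(-2\right) \left(-5\right) \left(1 + 30\right) = 20 \cdot 31 = 620$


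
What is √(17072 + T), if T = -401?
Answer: √16671 ≈ 129.12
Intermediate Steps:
√(17072 + T) = √(17072 - 401) = √16671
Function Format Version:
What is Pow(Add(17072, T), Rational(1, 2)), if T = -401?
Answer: Pow(16671, Rational(1, 2)) ≈ 129.12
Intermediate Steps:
Pow(Add(17072, T), Rational(1, 2)) = Pow(Add(17072, -401), Rational(1, 2)) = Pow(16671, Rational(1, 2))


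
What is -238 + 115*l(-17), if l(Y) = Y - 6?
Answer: -2883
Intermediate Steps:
l(Y) = -6 + Y
-238 + 115*l(-17) = -238 + 115*(-6 - 17) = -238 + 115*(-23) = -238 - 2645 = -2883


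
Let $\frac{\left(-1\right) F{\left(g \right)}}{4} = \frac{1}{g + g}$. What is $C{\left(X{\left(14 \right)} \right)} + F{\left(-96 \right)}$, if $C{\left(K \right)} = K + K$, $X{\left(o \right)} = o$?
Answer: $\frac{1345}{48} \approx 28.021$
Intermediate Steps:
$F{\left(g \right)} = - \frac{2}{g}$ ($F{\left(g \right)} = - \frac{4}{g + g} = - \frac{4}{2 g} = - 4 \frac{1}{2 g} = - \frac{2}{g}$)
$C{\left(K \right)} = 2 K$
$C{\left(X{\left(14 \right)} \right)} + F{\left(-96 \right)} = 2 \cdot 14 - \frac{2}{-96} = 28 - - \frac{1}{48} = 28 + \frac{1}{48} = \frac{1345}{48}$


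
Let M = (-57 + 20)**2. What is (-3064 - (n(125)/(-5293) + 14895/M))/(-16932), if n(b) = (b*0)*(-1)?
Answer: 50717/279276 ≈ 0.18160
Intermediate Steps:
M = 1369 (M = (-37)**2 = 1369)
n(b) = 0 (n(b) = 0*(-1) = 0)
(-3064 - (n(125)/(-5293) + 14895/M))/(-16932) = (-3064 - (0/(-5293) + 14895/1369))/(-16932) = (-3064 - (0*(-1/5293) + 14895*(1/1369)))*(-1/16932) = (-3064 - (0 + 14895/1369))*(-1/16932) = (-3064 - 1*14895/1369)*(-1/16932) = (-3064 - 14895/1369)*(-1/16932) = -4209511/1369*(-1/16932) = 50717/279276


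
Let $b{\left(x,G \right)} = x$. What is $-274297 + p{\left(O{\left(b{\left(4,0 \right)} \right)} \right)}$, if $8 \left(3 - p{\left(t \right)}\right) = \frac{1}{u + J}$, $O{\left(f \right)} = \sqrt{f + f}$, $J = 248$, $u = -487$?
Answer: $- \frac{524450127}{1912} \approx -2.7429 \cdot 10^{5}$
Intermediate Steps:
$O{\left(f \right)} = \sqrt{2} \sqrt{f}$ ($O{\left(f \right)} = \sqrt{2 f} = \sqrt{2} \sqrt{f}$)
$p{\left(t \right)} = \frac{5737}{1912}$ ($p{\left(t \right)} = 3 - \frac{1}{8 \left(-487 + 248\right)} = 3 - \frac{1}{8 \left(-239\right)} = 3 - - \frac{1}{1912} = 3 + \frac{1}{1912} = \frac{5737}{1912}$)
$-274297 + p{\left(O{\left(b{\left(4,0 \right)} \right)} \right)} = -274297 + \frac{5737}{1912} = - \frac{524450127}{1912}$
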